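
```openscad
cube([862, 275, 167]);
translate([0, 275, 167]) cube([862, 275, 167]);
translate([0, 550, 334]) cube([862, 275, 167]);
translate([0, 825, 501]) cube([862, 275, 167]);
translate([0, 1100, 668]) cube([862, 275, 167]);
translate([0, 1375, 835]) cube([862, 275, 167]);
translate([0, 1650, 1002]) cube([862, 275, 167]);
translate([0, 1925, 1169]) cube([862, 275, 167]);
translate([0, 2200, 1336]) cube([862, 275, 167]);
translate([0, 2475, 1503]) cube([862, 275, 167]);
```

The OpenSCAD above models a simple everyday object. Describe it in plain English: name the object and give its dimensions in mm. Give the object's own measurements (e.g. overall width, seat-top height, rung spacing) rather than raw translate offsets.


A straight staircase of 10 solid steps. Each step is 862 mm wide (x), 275 mm deep (y, the going) and 167 mm tall (the rise). The first step rests on the floor; each subsequent step sits one going further in +y and one rise higher in +z, directly behind and above the previous step with no overlap.


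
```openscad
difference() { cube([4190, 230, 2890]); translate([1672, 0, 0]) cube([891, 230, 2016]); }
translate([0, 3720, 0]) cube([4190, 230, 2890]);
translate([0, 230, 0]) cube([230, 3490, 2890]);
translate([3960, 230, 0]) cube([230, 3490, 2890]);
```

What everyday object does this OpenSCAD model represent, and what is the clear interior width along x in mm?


A single room. The interior width is 3730 mm.

Four walls enclosing a rectangle with a door in the front wall — a room. Outside width 4190 minus two 230 mm walls gives 3730 mm.


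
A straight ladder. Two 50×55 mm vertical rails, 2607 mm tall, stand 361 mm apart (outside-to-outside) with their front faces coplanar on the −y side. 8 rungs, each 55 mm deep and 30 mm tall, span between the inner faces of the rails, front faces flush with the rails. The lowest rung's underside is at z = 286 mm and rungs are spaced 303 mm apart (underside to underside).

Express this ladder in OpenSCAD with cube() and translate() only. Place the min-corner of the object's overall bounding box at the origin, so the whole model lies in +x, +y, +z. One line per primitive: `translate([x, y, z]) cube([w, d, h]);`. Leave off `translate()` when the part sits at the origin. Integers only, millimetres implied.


// rung span = 361 - 2*50 = 261
// rung[k] z = 286 + k*303
cube([50, 55, 2607]);
translate([311, 0, 0]) cube([50, 55, 2607]);
translate([50, 0, 286]) cube([261, 55, 30]);
translate([50, 0, 589]) cube([261, 55, 30]);
translate([50, 0, 892]) cube([261, 55, 30]);
translate([50, 0, 1195]) cube([261, 55, 30]);
translate([50, 0, 1498]) cube([261, 55, 30]);
translate([50, 0, 1801]) cube([261, 55, 30]);
translate([50, 0, 2104]) cube([261, 55, 30]);
translate([50, 0, 2407]) cube([261, 55, 30]);


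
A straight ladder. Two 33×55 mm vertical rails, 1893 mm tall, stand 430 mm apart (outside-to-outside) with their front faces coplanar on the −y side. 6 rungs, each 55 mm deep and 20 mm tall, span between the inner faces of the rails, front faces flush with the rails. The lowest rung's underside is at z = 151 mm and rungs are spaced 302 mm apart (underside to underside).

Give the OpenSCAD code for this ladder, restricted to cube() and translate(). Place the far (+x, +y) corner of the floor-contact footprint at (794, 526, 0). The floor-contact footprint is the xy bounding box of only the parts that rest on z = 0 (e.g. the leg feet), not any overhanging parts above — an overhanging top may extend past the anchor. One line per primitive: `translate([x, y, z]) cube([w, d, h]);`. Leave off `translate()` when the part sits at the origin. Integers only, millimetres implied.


translate([364, 471, 0]) cube([33, 55, 1893]);
translate([761, 471, 0]) cube([33, 55, 1893]);
translate([397, 471, 151]) cube([364, 55, 20]);
translate([397, 471, 453]) cube([364, 55, 20]);
translate([397, 471, 755]) cube([364, 55, 20]);
translate([397, 471, 1057]) cube([364, 55, 20]);
translate([397, 471, 1359]) cube([364, 55, 20]);
translate([397, 471, 1661]) cube([364, 55, 20]);


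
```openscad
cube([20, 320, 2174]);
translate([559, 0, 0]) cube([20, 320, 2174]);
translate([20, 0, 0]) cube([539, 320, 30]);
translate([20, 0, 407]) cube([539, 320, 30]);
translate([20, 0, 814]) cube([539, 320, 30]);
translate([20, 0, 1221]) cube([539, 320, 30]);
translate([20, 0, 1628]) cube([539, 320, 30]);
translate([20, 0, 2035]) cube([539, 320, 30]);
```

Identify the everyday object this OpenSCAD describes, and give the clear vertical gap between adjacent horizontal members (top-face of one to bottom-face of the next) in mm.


A bookshelf. The clear shelf gap is 377 mm.

Two tall side panels with 6 horizontal boards between them — a bookshelf. The first two shelf undersides are at z = 0 and z = 407; with shelf thickness 30, the clear gap is 407 − 0 − 30 = 377 mm.


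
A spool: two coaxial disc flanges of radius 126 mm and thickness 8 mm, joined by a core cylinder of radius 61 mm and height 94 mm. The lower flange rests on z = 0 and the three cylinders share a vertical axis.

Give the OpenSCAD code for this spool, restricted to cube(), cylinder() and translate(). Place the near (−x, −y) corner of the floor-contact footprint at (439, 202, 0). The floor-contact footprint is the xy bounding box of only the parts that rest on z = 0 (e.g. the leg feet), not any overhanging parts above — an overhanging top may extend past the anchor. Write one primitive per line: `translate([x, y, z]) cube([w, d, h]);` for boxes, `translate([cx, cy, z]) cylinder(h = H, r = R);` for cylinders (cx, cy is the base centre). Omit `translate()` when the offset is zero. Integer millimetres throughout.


translate([565, 328, 0]) cylinder(h = 8, r = 126);
translate([565, 328, 8]) cylinder(h = 94, r = 61);
translate([565, 328, 102]) cylinder(h = 8, r = 126);


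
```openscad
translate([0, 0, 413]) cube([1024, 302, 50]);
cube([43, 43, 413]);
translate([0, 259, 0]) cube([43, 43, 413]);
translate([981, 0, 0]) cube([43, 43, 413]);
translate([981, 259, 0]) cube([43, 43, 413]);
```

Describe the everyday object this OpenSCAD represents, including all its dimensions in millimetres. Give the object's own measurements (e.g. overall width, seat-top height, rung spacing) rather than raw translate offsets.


A long wooden bench with a 1024 mm (x) × 302 mm (y) seat, 50 mm thick, its top surface 463 mm above the floor. Four 43 mm square legs at the seat corners, flush with the edges, run from z = 0 to the seat underside.


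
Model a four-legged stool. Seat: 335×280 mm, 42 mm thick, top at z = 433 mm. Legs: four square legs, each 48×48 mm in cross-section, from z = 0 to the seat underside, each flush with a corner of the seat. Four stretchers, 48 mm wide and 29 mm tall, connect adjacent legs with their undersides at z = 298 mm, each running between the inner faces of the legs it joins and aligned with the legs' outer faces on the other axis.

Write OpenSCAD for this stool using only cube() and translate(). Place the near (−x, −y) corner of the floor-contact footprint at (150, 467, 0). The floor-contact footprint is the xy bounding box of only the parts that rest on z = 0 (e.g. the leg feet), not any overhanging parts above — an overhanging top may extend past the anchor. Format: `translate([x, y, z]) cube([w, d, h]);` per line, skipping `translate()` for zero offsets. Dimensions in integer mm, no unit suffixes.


translate([150, 467, 391]) cube([335, 280, 42]);
translate([150, 467, 0]) cube([48, 48, 391]);
translate([437, 467, 0]) cube([48, 48, 391]);
translate([150, 699, 0]) cube([48, 48, 391]);
translate([437, 699, 0]) cube([48, 48, 391]);
translate([198, 467, 298]) cube([239, 48, 29]);
translate([198, 699, 298]) cube([239, 48, 29]);
translate([150, 515, 298]) cube([48, 184, 29]);
translate([437, 515, 298]) cube([48, 184, 29]);


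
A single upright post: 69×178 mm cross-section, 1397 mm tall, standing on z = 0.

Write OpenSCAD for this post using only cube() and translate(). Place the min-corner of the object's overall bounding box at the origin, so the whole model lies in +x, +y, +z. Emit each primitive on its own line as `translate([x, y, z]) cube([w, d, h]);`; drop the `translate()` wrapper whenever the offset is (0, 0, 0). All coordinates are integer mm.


cube([69, 178, 1397]);


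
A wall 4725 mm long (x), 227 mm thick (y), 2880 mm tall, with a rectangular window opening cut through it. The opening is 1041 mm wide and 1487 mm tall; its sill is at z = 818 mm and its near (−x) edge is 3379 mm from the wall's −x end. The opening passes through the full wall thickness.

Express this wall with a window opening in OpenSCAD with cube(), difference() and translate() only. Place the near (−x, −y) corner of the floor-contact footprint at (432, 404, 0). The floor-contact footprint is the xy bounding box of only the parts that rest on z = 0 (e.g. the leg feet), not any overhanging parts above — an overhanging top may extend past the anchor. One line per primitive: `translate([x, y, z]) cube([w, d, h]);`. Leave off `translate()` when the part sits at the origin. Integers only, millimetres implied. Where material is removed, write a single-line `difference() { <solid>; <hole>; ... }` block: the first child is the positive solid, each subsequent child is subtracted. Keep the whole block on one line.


difference() { translate([432, 404, 0]) cube([4725, 227, 2880]); translate([3811, 404, 818]) cube([1041, 227, 1487]); }


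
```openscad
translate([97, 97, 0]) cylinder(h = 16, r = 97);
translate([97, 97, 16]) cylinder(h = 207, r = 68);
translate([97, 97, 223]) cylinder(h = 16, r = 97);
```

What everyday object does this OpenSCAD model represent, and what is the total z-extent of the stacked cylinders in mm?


A spool. The overall height is 239 mm.

Three coaxial cylinders, large–small–large — a spool. Two 16 mm flanges and a 207 mm core give 16 + 207 + 16 = 239 mm.


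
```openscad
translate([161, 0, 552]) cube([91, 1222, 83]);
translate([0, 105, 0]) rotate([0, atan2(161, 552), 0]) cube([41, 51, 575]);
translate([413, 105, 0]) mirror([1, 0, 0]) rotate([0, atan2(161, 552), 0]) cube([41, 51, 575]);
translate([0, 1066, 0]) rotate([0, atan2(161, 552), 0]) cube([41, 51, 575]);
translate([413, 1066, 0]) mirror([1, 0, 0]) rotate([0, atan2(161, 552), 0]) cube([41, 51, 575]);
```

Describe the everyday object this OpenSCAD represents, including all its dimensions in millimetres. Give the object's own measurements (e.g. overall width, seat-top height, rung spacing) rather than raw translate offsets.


A sawhorse. A 91×1222×83 mm beam (x, y, z) sits on two A-frame leg pairs. Each pair is two raked legs of 41×51 mm section (51 mm along y) splaying symmetrically in x. Each leg rises 552 mm vertically over 161 mm of horizontal reach and is 575 mm long along its own axis. Every leg's outer bottom edge rests on the floor and its outer top edge meets a bottom edge of the beam — the left legs (tilting toward +x) meet the beam's −x bottom edge, the right legs (their mirror images, tilting toward −x) meet its +x bottom edge — so the leg tops tuck under the beam, the beam's underside is 552 mm above the floor, and the feet are 413 mm apart outside-to-outside with the beam centred between them. The two leg pairs are set in 105 mm from either end of the beam.


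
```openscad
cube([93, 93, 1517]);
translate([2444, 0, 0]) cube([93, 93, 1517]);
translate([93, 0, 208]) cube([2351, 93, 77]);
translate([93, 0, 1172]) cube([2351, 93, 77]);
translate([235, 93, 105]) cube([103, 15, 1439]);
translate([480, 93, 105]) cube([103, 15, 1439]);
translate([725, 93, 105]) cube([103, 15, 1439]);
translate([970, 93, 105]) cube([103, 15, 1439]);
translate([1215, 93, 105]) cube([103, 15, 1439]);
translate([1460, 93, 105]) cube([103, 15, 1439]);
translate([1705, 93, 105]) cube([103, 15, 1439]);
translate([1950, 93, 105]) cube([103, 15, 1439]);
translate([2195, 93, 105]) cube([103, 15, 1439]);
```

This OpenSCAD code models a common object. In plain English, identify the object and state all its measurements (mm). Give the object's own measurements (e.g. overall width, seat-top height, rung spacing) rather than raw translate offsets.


A fence section. Two 93×93 mm posts, 1517 mm tall, stand on the floor with a clear span of 2351 mm between their inner faces. Two horizontal rails of 93×77 mm section span the gap between the posts with their undersides at z = 208 mm and z = 1172 mm, flush with the posts' −y face. 9 pickets, each 103 mm wide, 15 mm thick and 1439 mm tall, are fixed to the +y face of the rails with their bottoms at z = 105 mm, spaced across the span with a 142 mm gap after the −x post and between neighbouring pickets, with 146 mm left before the +x post.


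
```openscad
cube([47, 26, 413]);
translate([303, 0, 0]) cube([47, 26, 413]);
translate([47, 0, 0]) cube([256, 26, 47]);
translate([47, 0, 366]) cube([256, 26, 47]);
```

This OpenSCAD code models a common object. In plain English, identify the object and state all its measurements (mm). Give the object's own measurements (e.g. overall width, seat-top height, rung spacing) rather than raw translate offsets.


A rectangular picture frame lying in the x–z plane (depth along y). The opening is 256 mm wide (x) by 319 mm tall (z), surrounded by a border 47 mm wide on all four sides. The frame is 26 mm deep and is made of two full-height vertical stiles with two horizontal rails fitted between them.


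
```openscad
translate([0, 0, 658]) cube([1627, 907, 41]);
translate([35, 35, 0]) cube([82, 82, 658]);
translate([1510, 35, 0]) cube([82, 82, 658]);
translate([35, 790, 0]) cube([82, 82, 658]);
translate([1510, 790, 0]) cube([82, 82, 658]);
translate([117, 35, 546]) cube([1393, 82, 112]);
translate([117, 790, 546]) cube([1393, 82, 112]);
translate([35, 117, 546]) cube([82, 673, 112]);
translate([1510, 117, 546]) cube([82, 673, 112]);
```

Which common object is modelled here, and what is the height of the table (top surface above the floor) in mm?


A table. The table height is 699 mm.

A 1627×907×41 slab sits at z = 658 on four 82 mm square posts — a table. The top surface is at 658 + 41 = 699 mm.


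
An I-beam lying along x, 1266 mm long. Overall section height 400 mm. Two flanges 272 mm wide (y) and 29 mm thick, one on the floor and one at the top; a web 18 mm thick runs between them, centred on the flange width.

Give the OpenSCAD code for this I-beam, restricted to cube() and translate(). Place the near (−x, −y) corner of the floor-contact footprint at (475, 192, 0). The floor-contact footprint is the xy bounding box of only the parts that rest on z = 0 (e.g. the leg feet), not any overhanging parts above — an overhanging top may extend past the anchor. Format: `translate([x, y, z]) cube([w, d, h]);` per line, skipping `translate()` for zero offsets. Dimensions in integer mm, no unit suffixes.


translate([475, 192, 0]) cube([1266, 272, 29]);
translate([475, 319, 29]) cube([1266, 18, 342]);
translate([475, 192, 371]) cube([1266, 272, 29]);


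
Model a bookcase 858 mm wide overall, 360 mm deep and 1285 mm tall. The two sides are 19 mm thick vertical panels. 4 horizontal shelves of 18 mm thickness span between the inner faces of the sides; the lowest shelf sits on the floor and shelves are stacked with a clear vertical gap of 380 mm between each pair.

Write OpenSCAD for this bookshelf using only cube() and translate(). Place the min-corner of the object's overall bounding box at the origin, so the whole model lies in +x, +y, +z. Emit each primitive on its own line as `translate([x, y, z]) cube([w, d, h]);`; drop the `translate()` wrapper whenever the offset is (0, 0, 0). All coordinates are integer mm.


cube([19, 360, 1285]);
translate([839, 0, 0]) cube([19, 360, 1285]);
translate([19, 0, 0]) cube([820, 360, 18]);
translate([19, 0, 398]) cube([820, 360, 18]);
translate([19, 0, 796]) cube([820, 360, 18]);
translate([19, 0, 1194]) cube([820, 360, 18]);


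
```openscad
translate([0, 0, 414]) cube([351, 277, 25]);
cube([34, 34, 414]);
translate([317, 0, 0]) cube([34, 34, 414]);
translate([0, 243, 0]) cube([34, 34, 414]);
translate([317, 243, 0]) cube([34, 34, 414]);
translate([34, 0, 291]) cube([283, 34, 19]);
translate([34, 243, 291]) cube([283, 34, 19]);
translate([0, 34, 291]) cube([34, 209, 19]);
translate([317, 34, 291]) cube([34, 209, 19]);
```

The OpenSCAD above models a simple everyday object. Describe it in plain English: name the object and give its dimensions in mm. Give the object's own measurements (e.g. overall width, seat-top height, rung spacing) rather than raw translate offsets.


A four-legged stool. The seat is a 351×277×25 mm slab whose top surface is at z = 439 mm; four square legs, each 34×34 mm in cross-section, run from the floor (z = 0) to the underside of the seat, each flush with a corner of the seat. Four stretchers, 34 mm wide and 19 mm tall, connect adjacent legs with their undersides at z = 291 mm, each running between the inner faces of the legs it joins and aligned with the legs' outer faces on the other axis.


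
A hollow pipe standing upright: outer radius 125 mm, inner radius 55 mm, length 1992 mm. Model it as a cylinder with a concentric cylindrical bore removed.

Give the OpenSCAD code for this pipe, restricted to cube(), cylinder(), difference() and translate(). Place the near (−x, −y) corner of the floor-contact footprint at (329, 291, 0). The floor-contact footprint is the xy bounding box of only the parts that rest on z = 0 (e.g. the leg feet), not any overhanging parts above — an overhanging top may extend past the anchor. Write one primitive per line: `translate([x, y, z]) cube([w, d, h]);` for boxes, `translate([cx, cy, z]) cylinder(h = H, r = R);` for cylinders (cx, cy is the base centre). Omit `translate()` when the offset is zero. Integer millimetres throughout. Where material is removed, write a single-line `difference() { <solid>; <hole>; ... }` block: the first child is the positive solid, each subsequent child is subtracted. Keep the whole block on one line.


difference() { translate([454, 416, 0]) cylinder(h = 1992, r = 125); translate([454, 416, 0]) cylinder(h = 1992, r = 55); }


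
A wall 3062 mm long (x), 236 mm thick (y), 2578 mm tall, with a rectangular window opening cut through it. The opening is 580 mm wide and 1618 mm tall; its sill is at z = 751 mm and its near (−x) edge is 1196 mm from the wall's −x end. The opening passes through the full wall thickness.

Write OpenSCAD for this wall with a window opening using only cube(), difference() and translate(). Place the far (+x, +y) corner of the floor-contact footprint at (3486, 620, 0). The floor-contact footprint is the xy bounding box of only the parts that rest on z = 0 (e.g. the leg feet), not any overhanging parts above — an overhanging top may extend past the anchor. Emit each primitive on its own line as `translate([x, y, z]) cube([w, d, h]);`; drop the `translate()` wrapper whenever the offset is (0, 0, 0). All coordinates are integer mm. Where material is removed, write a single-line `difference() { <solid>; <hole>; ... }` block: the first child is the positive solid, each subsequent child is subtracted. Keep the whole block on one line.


difference() { translate([424, 384, 0]) cube([3062, 236, 2578]); translate([1620, 384, 751]) cube([580, 236, 1618]); }


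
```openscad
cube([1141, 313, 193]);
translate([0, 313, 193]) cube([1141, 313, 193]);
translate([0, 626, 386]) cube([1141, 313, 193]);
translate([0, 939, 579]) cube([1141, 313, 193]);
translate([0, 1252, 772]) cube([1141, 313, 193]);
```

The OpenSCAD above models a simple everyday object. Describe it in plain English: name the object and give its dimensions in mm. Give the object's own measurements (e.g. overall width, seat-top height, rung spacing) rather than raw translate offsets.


A straight staircase of 5 solid steps. Each step is 1141 mm wide (x), 313 mm deep (y, the going) and 193 mm tall (the rise). The first step rests on the floor; each subsequent step sits one going further in +y and one rise higher in +z, directly behind and above the previous step with no overlap.


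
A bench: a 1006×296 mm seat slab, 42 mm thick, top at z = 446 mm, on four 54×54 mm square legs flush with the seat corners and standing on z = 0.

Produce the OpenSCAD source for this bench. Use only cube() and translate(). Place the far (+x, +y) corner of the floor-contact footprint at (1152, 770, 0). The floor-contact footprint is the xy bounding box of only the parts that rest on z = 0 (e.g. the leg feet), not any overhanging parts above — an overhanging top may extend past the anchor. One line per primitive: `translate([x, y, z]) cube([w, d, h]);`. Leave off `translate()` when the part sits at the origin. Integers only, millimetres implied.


translate([146, 474, 404]) cube([1006, 296, 42]);
translate([146, 474, 0]) cube([54, 54, 404]);
translate([146, 716, 0]) cube([54, 54, 404]);
translate([1098, 474, 0]) cube([54, 54, 404]);
translate([1098, 716, 0]) cube([54, 54, 404]);


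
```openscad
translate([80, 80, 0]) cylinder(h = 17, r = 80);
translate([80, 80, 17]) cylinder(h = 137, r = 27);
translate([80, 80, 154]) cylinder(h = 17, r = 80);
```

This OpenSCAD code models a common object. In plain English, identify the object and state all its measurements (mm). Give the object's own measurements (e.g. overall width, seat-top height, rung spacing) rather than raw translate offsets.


A spool: two coaxial disc flanges of radius 80 mm and thickness 17 mm, joined by a core cylinder of radius 27 mm and height 137 mm. The lower flange rests on z = 0 and the three cylinders share a vertical axis.


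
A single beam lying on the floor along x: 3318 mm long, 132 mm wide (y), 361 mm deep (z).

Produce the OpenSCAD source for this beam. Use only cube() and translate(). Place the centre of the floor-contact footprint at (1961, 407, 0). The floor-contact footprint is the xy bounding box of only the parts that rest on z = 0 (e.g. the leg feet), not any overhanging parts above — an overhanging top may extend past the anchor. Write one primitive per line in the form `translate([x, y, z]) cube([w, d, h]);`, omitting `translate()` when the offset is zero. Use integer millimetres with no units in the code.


translate([302, 341, 0]) cube([3318, 132, 361]);


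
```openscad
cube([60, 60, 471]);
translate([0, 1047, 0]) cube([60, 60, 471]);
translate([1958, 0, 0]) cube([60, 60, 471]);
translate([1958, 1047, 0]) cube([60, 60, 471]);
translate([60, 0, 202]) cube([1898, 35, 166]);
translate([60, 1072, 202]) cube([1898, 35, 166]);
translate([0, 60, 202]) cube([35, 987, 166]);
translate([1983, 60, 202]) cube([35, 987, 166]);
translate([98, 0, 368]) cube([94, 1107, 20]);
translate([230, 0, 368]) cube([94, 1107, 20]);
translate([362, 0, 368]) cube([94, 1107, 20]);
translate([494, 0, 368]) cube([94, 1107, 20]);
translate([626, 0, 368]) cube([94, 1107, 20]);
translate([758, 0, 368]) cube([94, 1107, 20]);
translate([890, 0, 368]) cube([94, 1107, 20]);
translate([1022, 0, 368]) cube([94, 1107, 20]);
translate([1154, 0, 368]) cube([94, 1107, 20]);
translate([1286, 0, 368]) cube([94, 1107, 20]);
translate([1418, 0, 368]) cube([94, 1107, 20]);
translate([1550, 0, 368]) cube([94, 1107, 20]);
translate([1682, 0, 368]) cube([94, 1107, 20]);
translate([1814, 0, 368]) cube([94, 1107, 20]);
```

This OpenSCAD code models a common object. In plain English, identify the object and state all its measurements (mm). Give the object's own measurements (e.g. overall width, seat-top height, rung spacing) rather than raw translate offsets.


A bed frame 2018 mm long (x) by 1107 mm wide (y). Four 60×60 mm corner posts, 471 mm tall, at the corners of the footprint. Four rails of 35 mm thickness and 166 mm height run between adjacent posts with their undersides at z = 202 mm, their outer faces flush with the outside of the frame (the two x-running rails run between the posts' inner faces; the two y-running rails run between the posts' inner faces). 14 slats, each 94 mm wide (x) and 20 mm thick, lie across the top of the two x-running rails, running the full 1107 mm width of the frame in y; along x they sit between the end posts with a 38 mm gap after the −x posts and between neighbouring slats, leaving 50 mm before the +x posts.


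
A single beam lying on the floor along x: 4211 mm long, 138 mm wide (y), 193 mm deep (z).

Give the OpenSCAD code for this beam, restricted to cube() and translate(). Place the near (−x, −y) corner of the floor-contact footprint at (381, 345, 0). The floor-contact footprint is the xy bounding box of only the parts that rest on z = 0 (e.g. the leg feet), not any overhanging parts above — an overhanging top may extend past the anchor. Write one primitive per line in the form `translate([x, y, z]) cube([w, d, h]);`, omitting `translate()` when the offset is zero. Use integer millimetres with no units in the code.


translate([381, 345, 0]) cube([4211, 138, 193]);


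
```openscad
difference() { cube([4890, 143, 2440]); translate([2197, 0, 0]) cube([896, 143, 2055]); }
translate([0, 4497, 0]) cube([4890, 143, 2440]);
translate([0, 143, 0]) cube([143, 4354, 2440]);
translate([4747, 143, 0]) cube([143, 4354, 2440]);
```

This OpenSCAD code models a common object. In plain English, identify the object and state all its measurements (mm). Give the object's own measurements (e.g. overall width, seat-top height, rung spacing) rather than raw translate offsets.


A single room: four walls, each 2440 mm tall and 143 mm thick, enclosing an outside footprint 4890×4640 mm (x × y), no floor or roof. The front and back walls (−y and +y sides) run the full x-width; the side walls fit between their inner faces. A door opening 896 mm wide and 2055 mm tall is cut through the front wall from the floor up, its −x edge 2197 mm from the wall's −x end.


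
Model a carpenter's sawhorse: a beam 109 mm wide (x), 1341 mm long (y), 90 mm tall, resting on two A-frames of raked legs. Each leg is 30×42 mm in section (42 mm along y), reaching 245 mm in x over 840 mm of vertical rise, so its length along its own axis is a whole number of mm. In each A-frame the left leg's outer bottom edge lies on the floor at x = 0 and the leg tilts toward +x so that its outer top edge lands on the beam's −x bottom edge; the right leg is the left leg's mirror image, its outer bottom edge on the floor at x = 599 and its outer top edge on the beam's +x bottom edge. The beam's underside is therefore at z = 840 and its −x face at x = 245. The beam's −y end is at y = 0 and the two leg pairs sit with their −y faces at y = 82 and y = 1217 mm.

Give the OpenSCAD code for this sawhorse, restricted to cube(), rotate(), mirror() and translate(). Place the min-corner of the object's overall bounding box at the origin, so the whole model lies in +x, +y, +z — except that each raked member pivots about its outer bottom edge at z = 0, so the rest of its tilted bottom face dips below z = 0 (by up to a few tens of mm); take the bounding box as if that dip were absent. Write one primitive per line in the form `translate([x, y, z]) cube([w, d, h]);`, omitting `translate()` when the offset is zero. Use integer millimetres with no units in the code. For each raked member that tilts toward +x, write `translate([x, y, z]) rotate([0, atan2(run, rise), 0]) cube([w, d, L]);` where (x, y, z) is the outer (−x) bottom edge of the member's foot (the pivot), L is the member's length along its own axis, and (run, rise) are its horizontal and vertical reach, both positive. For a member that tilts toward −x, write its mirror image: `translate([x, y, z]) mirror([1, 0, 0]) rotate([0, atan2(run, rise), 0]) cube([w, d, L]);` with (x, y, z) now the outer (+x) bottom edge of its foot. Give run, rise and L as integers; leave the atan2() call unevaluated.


translate([245, 0, 840]) cube([109, 1341, 90]);
translate([0, 82, 0]) rotate([0, atan2(245, 840), 0]) cube([30, 42, 875]);
translate([599, 82, 0]) mirror([1, 0, 0]) rotate([0, atan2(245, 840), 0]) cube([30, 42, 875]);
translate([0, 1217, 0]) rotate([0, atan2(245, 840), 0]) cube([30, 42, 875]);
translate([599, 1217, 0]) mirror([1, 0, 0]) rotate([0, atan2(245, 840), 0]) cube([30, 42, 875]);


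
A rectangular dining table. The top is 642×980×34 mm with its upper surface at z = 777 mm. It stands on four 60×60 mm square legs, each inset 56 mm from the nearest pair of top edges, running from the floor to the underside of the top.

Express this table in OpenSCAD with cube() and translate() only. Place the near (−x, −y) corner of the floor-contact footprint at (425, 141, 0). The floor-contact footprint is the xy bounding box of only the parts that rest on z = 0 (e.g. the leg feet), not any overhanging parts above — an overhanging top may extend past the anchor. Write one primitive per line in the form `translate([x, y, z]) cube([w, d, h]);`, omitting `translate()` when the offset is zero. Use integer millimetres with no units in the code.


translate([369, 85, 743]) cube([642, 980, 34]);
translate([425, 141, 0]) cube([60, 60, 743]);
translate([895, 141, 0]) cube([60, 60, 743]);
translate([425, 949, 0]) cube([60, 60, 743]);
translate([895, 949, 0]) cube([60, 60, 743]);


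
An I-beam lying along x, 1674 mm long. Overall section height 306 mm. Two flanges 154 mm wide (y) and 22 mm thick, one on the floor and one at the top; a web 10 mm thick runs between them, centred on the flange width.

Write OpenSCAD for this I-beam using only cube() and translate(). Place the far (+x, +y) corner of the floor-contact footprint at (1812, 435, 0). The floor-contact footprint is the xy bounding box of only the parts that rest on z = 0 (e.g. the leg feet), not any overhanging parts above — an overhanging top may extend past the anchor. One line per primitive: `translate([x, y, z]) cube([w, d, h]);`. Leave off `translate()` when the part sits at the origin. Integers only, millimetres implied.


translate([138, 281, 0]) cube([1674, 154, 22]);
translate([138, 353, 22]) cube([1674, 10, 262]);
translate([138, 281, 284]) cube([1674, 154, 22]);


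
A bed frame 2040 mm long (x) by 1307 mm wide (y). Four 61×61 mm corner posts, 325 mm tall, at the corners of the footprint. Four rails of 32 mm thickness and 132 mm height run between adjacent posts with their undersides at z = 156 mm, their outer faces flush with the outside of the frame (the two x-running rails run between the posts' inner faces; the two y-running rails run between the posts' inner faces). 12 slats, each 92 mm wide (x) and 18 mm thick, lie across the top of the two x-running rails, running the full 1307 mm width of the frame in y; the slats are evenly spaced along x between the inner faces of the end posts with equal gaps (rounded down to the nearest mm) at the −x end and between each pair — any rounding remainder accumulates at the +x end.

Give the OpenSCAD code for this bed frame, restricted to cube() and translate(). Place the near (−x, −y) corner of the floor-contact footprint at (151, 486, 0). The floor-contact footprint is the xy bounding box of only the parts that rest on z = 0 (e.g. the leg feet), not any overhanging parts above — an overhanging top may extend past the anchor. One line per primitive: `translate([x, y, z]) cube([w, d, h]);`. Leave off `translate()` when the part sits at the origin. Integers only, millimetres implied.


translate([151, 486, 0]) cube([61, 61, 325]);
translate([151, 1732, 0]) cube([61, 61, 325]);
translate([2130, 486, 0]) cube([61, 61, 325]);
translate([2130, 1732, 0]) cube([61, 61, 325]);
translate([212, 486, 156]) cube([1918, 32, 132]);
translate([212, 1761, 156]) cube([1918, 32, 132]);
translate([151, 547, 156]) cube([32, 1185, 132]);
translate([2159, 547, 156]) cube([32, 1185, 132]);
translate([274, 486, 288]) cube([92, 1307, 18]);
translate([428, 486, 288]) cube([92, 1307, 18]);
translate([582, 486, 288]) cube([92, 1307, 18]);
translate([736, 486, 288]) cube([92, 1307, 18]);
translate([890, 486, 288]) cube([92, 1307, 18]);
translate([1044, 486, 288]) cube([92, 1307, 18]);
translate([1198, 486, 288]) cube([92, 1307, 18]);
translate([1352, 486, 288]) cube([92, 1307, 18]);
translate([1506, 486, 288]) cube([92, 1307, 18]);
translate([1660, 486, 288]) cube([92, 1307, 18]);
translate([1814, 486, 288]) cube([92, 1307, 18]);
translate([1968, 486, 288]) cube([92, 1307, 18]);


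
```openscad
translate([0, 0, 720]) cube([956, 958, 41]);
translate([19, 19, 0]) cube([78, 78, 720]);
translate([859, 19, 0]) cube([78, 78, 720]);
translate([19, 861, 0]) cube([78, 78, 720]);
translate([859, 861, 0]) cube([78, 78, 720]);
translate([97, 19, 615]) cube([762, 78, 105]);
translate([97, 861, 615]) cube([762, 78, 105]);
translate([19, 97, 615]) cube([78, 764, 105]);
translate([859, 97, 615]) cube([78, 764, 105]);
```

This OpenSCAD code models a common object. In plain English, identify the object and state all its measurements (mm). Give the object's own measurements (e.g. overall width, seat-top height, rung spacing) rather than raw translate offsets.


A rectangular dining table. The top is 956×958×41 mm with its upper surface at z = 761 mm. It stands on four 78×78 mm square legs, each inset 19 mm from the nearest pair of top edges, running from the floor to the underside of the top. Four apron rails, 78 mm thick and 105 mm tall, run between adjacent legs with their top edges flush with the underside of the top and their outer faces flush with the legs' outer faces.


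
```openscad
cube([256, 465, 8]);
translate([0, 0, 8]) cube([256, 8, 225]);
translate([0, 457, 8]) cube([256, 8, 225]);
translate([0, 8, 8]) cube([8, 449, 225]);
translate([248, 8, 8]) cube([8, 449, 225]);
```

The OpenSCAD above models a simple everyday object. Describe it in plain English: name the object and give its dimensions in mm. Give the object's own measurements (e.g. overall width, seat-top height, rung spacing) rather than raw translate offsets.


An open-topped rectangular box: outside dimensions 256×465×233 mm, with a uniform wall and base thickness of 8 mm. The base is a full 256×465 slab on the floor; four walls sit on top of the base. The front and back walls (the −y and +y sides) span the full width; the two side walls fit between them.


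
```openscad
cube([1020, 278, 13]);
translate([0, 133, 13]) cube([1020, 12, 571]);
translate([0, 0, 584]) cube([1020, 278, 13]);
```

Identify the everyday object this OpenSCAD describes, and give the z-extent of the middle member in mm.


An I-beam. The web height is 571 mm.

Two wide flanges with a thin centred web — an I-beam. Overall 597 mm minus two 13 mm flanges gives a web of 597 − 2·13 = 571 mm.


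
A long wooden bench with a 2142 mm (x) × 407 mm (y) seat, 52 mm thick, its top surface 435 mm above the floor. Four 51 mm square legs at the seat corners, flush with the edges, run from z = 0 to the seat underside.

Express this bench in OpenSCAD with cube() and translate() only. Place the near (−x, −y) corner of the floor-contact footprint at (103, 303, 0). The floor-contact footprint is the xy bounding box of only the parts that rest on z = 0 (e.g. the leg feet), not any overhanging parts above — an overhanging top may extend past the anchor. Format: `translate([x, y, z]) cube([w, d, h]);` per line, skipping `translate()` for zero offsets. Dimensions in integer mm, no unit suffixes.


translate([103, 303, 383]) cube([2142, 407, 52]);
translate([103, 303, 0]) cube([51, 51, 383]);
translate([103, 659, 0]) cube([51, 51, 383]);
translate([2194, 303, 0]) cube([51, 51, 383]);
translate([2194, 659, 0]) cube([51, 51, 383]);


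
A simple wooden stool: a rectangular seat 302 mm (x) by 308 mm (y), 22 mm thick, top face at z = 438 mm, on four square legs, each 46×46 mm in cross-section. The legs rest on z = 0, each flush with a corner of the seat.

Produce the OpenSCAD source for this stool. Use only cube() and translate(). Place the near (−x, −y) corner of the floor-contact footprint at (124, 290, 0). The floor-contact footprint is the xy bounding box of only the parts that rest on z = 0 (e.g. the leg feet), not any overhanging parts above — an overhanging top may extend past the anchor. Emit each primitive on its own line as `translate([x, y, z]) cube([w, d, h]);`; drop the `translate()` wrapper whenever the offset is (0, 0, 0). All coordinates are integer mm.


// leg_h = 438 - 22 = 416
translate([124, 290, 416]) cube([302, 308, 22]);
translate([124, 290, 0]) cube([46, 46, 416]);
translate([380, 290, 0]) cube([46, 46, 416]);
translate([124, 552, 0]) cube([46, 46, 416]);
translate([380, 552, 0]) cube([46, 46, 416]);


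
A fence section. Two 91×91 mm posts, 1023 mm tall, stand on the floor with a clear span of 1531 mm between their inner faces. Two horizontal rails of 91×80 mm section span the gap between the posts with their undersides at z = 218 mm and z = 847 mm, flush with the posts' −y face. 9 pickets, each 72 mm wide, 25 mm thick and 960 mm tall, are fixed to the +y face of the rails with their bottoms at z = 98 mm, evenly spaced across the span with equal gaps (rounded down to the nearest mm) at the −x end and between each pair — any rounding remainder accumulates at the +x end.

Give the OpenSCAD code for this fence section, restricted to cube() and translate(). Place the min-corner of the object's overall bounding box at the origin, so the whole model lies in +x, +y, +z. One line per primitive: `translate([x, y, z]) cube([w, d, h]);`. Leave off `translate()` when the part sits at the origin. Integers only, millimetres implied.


cube([91, 91, 1023]);
translate([1622, 0, 0]) cube([91, 91, 1023]);
translate([91, 0, 218]) cube([1531, 91, 80]);
translate([91, 0, 847]) cube([1531, 91, 80]);
translate([179, 91, 98]) cube([72, 25, 960]);
translate([339, 91, 98]) cube([72, 25, 960]);
translate([499, 91, 98]) cube([72, 25, 960]);
translate([659, 91, 98]) cube([72, 25, 960]);
translate([819, 91, 98]) cube([72, 25, 960]);
translate([979, 91, 98]) cube([72, 25, 960]);
translate([1139, 91, 98]) cube([72, 25, 960]);
translate([1299, 91, 98]) cube([72, 25, 960]);
translate([1459, 91, 98]) cube([72, 25, 960]);


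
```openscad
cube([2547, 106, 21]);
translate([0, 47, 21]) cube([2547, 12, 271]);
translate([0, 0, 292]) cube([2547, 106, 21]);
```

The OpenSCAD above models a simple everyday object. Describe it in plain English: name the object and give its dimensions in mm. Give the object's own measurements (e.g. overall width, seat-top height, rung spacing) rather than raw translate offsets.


An I-beam lying along x, 2547 mm long. Overall section height 313 mm. Two flanges 106 mm wide (y) and 21 mm thick, one on the floor and one at the top; a web 12 mm thick runs between them, centred on the flange width.


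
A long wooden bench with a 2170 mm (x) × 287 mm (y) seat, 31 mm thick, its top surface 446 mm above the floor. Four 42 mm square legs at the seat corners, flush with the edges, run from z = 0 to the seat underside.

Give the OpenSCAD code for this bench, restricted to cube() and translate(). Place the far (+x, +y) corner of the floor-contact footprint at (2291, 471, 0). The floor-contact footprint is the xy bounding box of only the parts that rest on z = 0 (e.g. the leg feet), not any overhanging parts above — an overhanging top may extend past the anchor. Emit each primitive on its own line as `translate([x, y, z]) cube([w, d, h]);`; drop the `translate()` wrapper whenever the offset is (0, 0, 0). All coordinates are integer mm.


// leg_h = 446 − 31 = 415
translate([121, 184, 415]) cube([2170, 287, 31]);
translate([121, 184, 0]) cube([42, 42, 415]);
translate([121, 429, 0]) cube([42, 42, 415]);
translate([2249, 184, 0]) cube([42, 42, 415]);
translate([2249, 429, 0]) cube([42, 42, 415]);


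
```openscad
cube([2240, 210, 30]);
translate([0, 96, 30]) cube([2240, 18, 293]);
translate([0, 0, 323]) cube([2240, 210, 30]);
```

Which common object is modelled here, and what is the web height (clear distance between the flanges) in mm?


An I-beam. The web height is 293 mm.

Two wide flanges with a thin centred web — an I-beam. Overall 353 mm minus two 30 mm flanges gives a web of 353 − 2·30 = 293 mm.


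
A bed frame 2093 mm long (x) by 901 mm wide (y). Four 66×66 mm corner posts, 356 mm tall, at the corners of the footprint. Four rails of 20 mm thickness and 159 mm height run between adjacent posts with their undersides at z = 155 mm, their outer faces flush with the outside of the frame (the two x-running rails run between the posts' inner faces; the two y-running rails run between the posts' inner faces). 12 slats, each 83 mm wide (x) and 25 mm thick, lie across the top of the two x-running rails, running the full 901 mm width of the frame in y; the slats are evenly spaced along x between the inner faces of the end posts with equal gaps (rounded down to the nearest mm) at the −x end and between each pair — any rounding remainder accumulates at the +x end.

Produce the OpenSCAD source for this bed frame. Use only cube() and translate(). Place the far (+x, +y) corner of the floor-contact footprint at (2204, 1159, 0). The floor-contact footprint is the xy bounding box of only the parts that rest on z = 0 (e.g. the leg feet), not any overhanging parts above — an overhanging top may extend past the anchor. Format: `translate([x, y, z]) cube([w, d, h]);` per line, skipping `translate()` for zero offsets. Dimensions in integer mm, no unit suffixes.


translate([111, 258, 0]) cube([66, 66, 356]);
translate([111, 1093, 0]) cube([66, 66, 356]);
translate([2138, 258, 0]) cube([66, 66, 356]);
translate([2138, 1093, 0]) cube([66, 66, 356]);
translate([177, 258, 155]) cube([1961, 20, 159]);
translate([177, 1139, 155]) cube([1961, 20, 159]);
translate([111, 324, 155]) cube([20, 769, 159]);
translate([2184, 324, 155]) cube([20, 769, 159]);
translate([251, 258, 314]) cube([83, 901, 25]);
translate([408, 258, 314]) cube([83, 901, 25]);
translate([565, 258, 314]) cube([83, 901, 25]);
translate([722, 258, 314]) cube([83, 901, 25]);
translate([879, 258, 314]) cube([83, 901, 25]);
translate([1036, 258, 314]) cube([83, 901, 25]);
translate([1193, 258, 314]) cube([83, 901, 25]);
translate([1350, 258, 314]) cube([83, 901, 25]);
translate([1507, 258, 314]) cube([83, 901, 25]);
translate([1664, 258, 314]) cube([83, 901, 25]);
translate([1821, 258, 314]) cube([83, 901, 25]);
translate([1978, 258, 314]) cube([83, 901, 25]);
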